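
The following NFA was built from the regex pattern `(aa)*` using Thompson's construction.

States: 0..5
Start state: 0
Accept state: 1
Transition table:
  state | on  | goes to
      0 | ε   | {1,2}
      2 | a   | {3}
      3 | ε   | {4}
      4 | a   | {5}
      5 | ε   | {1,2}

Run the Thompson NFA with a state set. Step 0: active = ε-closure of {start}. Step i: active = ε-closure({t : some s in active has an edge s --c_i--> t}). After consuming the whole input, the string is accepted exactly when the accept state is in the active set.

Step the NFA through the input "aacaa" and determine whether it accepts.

initial (ε-close {0}): {0,1,2}
'a' @ 1: {3,4}
'a' @ 2: {1,2,5}  (accept∈set)
'c' @ 3: {}  — dead — no transitions
rest 'aa' ignored (set empty)
end set {} — state 1 not in

Answer: REJECT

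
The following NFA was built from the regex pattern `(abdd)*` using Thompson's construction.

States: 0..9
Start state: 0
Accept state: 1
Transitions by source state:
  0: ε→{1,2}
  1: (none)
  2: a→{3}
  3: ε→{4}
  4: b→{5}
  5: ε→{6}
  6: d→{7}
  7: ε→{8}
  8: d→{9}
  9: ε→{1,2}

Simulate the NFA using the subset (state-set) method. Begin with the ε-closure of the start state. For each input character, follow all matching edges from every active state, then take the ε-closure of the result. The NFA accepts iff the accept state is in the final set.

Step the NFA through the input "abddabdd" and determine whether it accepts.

Answer: ACCEPT

Derivation:
initial (ε-close {0}): {0,1,2}
'a' @ 1: {3,4}
'b' @ 2: {5,6}
'd' @ 3: {7,8}
'd' @ 4: {1,2,9}  ✓accept
'a' @ 5: {3,4}
'b' @ 6: {5,6}
'd' @ 7: {7,8}
'd' @ 8: {1,2,9}  ✓accept
after full input: {1,2,9}  (accept=1 in)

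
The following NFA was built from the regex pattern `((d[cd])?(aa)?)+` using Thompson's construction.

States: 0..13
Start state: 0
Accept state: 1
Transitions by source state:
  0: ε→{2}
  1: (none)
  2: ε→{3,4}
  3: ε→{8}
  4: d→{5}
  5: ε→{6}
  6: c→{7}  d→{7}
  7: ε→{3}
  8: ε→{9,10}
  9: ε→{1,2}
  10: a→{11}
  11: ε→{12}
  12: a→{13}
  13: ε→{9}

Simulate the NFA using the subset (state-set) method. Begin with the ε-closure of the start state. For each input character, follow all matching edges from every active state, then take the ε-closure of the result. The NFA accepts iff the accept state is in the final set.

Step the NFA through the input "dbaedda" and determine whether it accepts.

Answer: REJECT

Derivation:
initial (ε-close {0}): {0,1,2,3,4,8,9,10}
'd' @ 1: {5,6}
'b' @ 2: {}  — state set empty
rest 'aedda' ignored (set empty)
end set {} — state 1 not in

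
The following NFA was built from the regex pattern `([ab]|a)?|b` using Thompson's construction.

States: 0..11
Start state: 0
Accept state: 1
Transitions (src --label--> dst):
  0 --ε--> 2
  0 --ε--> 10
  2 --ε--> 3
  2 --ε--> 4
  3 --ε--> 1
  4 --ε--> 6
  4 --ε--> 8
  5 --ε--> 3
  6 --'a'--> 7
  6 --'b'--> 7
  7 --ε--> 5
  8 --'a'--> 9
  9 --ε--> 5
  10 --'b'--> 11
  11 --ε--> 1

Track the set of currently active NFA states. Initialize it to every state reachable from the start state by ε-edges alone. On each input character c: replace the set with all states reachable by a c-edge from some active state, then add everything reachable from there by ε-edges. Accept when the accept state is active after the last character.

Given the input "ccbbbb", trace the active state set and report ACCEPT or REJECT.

S₀ = ε-closure({0}) = {0,1,2,3,4,6,8,10}
'c' @ 1: {}  — dead — no transitions
rest 'cbbbb' ignored (set empty)
final: {}; accept 1 not in set

Answer: REJECT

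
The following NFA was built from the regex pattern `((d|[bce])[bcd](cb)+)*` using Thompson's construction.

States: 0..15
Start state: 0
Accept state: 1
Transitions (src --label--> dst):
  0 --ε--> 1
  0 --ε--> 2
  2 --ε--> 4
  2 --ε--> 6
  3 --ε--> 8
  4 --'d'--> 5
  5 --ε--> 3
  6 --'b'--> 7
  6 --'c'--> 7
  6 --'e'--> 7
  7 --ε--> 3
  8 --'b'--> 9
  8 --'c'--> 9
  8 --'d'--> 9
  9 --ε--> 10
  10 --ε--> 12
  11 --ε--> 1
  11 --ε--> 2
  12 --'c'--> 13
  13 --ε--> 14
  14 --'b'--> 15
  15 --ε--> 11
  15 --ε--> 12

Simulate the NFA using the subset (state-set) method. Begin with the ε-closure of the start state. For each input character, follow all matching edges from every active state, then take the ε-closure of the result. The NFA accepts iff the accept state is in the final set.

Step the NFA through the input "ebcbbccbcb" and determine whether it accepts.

S₀ = ε-closure({0}) = {0,1,2,4,6}
'e' @ 1: {3,7,8}
'b' @ 2: {9,10,12}
'c' @ 3: {13,14}
'b' @ 4: {1,2,4,6,11,12,15}  (accept∈set)
'b' @ 5: {3,7,8}
'c' @ 6: {9,10,12}
'c' @ 7: {13,14}
'b' @ 8: {1,2,4,6,11,12,15}  (accept∈set)
'c' @ 9: {3,7,8,13,14}
'b' @ 10: {1,2,4,6,9,10,11,12,15}  (accept∈set)
after full input: {1,2,4,6,9,10,11,12,15}  (accept=1 in)

Answer: ACCEPT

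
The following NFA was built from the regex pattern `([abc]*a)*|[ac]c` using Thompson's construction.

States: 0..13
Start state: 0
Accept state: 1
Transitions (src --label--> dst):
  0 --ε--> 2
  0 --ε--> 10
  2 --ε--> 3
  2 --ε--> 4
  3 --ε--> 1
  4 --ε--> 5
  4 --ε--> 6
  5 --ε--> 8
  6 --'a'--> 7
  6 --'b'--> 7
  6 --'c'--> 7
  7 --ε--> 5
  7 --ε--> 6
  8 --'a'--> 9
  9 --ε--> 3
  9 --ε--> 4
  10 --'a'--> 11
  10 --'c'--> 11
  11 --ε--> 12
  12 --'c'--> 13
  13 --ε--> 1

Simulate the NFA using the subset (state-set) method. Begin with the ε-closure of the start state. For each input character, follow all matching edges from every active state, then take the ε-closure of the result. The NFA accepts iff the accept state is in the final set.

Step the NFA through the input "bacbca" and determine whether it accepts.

Answer: ACCEPT

Trace:
S₀ = ε-closure({0}) = {0,1,2,3,4,5,6,8,10}
'b' @ 1: {5,6,7,8}
'a' @ 2: {1,3,4,5,6,7,8,9}  (accept∈set)
'c' @ 3: {5,6,7,8}
'b' @ 4: {5,6,7,8}
'c' @ 5: {5,6,7,8}
'a' @ 6: {1,3,4,5,6,7,8,9}  (accept∈set)
final: {1,3,4,5,6,7,8,9}; accept 1 in set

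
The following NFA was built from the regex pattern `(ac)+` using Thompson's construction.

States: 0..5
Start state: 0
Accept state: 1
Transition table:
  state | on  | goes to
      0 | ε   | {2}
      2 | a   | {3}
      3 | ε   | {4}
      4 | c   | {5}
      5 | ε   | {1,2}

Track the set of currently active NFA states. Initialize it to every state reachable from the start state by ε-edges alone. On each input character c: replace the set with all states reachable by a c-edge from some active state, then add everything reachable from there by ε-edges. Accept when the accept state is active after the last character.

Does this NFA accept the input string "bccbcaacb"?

start: ε-closure({0}) = {0,2}
'b' @ 1: {}  — no active states
rest 'ccbcaacb' ignored (set empty)
after full input: {}  (accept=1 not in)

Answer: REJECT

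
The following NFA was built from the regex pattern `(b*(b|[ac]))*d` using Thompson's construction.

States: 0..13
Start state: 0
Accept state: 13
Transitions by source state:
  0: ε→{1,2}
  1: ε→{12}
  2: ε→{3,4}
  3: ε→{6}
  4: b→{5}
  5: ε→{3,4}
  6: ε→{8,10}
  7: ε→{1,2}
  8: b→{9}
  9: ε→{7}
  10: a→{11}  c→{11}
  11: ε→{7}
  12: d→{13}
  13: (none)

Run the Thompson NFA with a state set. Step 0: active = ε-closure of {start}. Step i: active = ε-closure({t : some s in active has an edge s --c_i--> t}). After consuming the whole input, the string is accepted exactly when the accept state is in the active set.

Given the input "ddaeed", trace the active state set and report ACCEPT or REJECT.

Answer: REJECT

Derivation:
initial (ε-close {0}): {0,1,2,3,4,6,8,10,12}
'd' @ 1: {13}  ✓accept
'd' @ 2: {}  — dead — no transitions
rest 'aeed' ignored (set empty)
end set {} — state 13 not in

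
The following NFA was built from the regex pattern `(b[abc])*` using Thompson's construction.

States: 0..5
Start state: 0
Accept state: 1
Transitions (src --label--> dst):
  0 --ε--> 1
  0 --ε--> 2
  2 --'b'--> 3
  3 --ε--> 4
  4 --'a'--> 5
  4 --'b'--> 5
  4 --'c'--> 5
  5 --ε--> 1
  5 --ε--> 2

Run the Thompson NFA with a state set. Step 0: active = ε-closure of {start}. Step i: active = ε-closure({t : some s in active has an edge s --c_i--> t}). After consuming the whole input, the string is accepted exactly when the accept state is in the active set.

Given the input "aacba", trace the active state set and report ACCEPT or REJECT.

S₀ = ε-closure({0}) = {0,1,2}
'a' @ 1: {}  — no active states
rest 'acba' ignored (set empty)
end set {} — state 1 not in

Answer: REJECT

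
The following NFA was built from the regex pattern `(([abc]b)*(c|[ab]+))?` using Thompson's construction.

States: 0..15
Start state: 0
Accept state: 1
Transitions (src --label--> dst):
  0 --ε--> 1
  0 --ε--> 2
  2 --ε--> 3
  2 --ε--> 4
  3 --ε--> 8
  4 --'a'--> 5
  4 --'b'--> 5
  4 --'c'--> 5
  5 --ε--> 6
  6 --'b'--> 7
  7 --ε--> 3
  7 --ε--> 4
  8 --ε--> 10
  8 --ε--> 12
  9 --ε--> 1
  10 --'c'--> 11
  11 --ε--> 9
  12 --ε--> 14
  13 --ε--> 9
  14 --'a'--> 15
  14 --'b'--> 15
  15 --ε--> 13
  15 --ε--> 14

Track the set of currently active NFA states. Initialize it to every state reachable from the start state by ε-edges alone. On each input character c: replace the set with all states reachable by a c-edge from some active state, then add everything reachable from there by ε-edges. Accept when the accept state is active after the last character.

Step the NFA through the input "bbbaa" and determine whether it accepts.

initial (ε-close {0}): {0,1,2,3,4,8,10,12,14}
'b' @ 1: {1,5,6,9,13,14,15}  (accept∈set)
'b' @ 2: {1,3,4,7,8,9,10,12,13,14,15}  (accept∈set)
'b' @ 3: {1,5,6,9,13,14,15}  (accept∈set)
'a' @ 4: {1,9,13,14,15}  (accept∈set)
'a' @ 5: {1,9,13,14,15}  (accept∈set)
end set {1,9,13,14,15} — state 1 in

Answer: ACCEPT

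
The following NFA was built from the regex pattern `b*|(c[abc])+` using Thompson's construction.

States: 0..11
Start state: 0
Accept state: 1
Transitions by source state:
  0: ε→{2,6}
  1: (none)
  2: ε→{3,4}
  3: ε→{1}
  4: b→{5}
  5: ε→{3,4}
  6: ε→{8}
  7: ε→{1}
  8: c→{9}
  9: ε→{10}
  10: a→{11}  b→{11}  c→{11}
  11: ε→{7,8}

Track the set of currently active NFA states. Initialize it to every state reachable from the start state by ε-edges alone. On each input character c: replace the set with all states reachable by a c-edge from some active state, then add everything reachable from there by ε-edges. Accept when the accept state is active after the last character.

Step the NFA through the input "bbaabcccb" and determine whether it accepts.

start: ε-closure({0}) = {0,1,2,3,4,6,8}
'b' @ 1: {1,3,4,5}  (accept∈set)
'b' @ 2: {1,3,4,5}  (accept∈set)
'a' @ 3: {}  — no active states
rest 'abcccb' ignored (set empty)
end set {} — state 1 not in

Answer: REJECT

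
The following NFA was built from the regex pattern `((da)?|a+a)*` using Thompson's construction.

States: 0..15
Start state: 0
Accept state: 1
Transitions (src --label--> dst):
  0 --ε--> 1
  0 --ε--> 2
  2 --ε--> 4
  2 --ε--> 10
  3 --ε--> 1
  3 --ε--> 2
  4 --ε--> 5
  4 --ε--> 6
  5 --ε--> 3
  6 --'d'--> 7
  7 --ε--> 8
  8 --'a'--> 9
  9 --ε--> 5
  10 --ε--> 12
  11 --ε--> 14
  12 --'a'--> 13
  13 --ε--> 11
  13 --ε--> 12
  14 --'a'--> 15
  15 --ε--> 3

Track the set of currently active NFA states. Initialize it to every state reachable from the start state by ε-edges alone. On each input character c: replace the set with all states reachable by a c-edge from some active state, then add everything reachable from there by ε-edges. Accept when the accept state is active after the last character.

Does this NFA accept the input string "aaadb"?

Answer: REJECT

Steps:
start: ε-closure({0}) = {0,1,2,3,4,5,6,10,12}
'a' @ 1: {11,12,13,14}
'a' @ 2: {1,2,3,4,5,6,10,11,12,13,14,15}  ✓accept
'a' @ 3: {1,2,3,4,5,6,10,11,12,13,14,15}  ✓accept
'd' @ 4: {7,8}
'b' @ 5: {}  — state set empty
end set {} — state 1 not in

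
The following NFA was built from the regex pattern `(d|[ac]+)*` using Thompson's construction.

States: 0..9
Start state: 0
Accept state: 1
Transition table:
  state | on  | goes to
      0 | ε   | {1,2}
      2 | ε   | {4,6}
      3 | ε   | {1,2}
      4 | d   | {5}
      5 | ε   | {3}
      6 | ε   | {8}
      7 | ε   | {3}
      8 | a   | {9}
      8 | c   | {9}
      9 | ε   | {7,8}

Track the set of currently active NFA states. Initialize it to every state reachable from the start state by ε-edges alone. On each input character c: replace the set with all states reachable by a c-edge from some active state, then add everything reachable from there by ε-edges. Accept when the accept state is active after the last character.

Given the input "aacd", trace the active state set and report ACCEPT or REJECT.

start: ε-closure({0}) = {0,1,2,4,6,8}
'a' @ 1: {1,2,3,4,6,7,8,9}  ✓accept
'a' @ 2: {1,2,3,4,6,7,8,9}  ✓accept
'c' @ 3: {1,2,3,4,6,7,8,9}  ✓accept
'd' @ 4: {1,2,3,4,5,6,8}  ✓accept
end set {1,2,3,4,5,6,8} — state 1 in

Answer: ACCEPT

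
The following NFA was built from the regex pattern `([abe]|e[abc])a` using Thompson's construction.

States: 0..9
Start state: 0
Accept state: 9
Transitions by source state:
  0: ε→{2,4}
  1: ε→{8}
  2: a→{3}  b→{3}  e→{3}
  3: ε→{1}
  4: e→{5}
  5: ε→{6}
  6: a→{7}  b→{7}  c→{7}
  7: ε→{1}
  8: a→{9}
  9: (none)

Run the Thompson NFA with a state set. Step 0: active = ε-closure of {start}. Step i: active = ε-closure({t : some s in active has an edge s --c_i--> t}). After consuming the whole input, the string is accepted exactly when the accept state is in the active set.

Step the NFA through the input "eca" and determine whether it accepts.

Answer: ACCEPT

Steps:
S₀ = ε-closure({0}) = {0,2,4}
'e' @ 1: {1,3,5,6,8}
'c' @ 2: {1,7,8}
'a' @ 3: {9}  (accept∈set)
after full input: {9}  (accept=9 in)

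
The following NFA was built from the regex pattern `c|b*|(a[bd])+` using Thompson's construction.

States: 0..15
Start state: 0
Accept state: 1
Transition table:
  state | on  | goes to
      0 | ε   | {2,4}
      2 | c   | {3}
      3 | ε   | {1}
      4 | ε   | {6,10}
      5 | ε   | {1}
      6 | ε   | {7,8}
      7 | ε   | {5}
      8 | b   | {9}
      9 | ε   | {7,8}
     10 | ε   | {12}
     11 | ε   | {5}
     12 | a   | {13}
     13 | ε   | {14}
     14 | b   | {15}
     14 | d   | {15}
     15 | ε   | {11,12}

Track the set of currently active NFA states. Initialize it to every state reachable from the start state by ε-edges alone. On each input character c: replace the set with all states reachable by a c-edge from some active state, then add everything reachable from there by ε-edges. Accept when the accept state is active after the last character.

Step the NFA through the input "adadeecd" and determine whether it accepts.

Answer: REJECT

Derivation:
start: ε-closure({0}) = {0,1,2,4,5,6,7,8,10,12}
'a' @ 1: {13,14}
'd' @ 2: {1,5,11,12,15}  ✓accept
'a' @ 3: {13,14}
'd' @ 4: {1,5,11,12,15}  ✓accept
'e' @ 5: {}  — dead — no transitions
rest 'ecd' ignored (set empty)
end set {} — state 1 not in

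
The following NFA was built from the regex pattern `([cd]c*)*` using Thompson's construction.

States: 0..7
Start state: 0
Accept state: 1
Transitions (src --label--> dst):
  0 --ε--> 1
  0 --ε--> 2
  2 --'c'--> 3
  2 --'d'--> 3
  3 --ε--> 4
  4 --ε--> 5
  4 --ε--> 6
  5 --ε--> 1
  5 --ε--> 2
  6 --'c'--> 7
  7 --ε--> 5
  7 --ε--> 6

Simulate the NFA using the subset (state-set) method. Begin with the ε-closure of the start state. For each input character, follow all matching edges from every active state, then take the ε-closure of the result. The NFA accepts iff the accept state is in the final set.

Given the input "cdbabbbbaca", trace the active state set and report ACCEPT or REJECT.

Answer: REJECT

Steps:
initial (ε-close {0}): {0,1,2}
'c' @ 1: {1,2,3,4,5,6}  ✓accept
'd' @ 2: {1,2,3,4,5,6}  ✓accept
'b' @ 3: {}  — dead — no transitions
rest 'abbbbaca' ignored (set empty)
end set {} — state 1 not in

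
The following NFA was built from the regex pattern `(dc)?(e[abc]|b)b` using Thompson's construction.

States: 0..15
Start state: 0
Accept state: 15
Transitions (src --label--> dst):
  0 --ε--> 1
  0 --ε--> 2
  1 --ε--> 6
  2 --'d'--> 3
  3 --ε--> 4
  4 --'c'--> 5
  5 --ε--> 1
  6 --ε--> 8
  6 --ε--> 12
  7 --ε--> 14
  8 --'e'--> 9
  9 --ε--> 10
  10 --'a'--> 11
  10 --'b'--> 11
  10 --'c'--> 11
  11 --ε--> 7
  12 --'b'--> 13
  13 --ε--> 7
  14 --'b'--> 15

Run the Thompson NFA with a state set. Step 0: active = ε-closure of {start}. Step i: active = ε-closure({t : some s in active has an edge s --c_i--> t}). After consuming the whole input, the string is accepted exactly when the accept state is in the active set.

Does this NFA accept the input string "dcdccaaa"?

initial (ε-close {0}): {0,1,2,6,8,12}
'd' @ 1: {3,4}
'c' @ 2: {1,5,6,8,12}
'd' @ 3: {}  — state set empty
rest 'ccaaa' ignored (set empty)
after full input: {}  (accept=15 not in)

Answer: REJECT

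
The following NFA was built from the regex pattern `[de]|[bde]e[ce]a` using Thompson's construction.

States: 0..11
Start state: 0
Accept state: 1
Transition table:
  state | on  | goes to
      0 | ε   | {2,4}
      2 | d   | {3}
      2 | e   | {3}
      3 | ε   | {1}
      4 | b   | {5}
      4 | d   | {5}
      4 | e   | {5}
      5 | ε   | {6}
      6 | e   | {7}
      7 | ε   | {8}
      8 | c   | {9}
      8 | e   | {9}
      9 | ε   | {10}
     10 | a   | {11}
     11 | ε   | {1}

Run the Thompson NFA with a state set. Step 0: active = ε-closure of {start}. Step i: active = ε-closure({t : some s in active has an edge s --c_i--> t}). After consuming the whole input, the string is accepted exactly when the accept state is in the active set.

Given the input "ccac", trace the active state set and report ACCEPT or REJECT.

Answer: REJECT

Derivation:
initial (ε-close {0}): {0,2,4}
'c' @ 1: {}  — no active states
rest 'cac' ignored (set empty)
after full input: {}  (accept=1 not in)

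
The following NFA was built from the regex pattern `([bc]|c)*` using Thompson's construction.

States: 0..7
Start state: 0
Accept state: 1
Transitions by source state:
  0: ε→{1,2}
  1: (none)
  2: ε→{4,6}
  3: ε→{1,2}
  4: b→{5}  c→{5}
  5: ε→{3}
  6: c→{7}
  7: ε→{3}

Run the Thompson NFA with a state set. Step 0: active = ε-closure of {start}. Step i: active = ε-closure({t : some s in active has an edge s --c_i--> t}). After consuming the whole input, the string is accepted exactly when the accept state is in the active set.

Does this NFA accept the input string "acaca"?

initial (ε-close {0}): {0,1,2,4,6}
'a' @ 1: {}  — no active states
rest 'caca' ignored (set empty)
end set {} — state 1 not in

Answer: REJECT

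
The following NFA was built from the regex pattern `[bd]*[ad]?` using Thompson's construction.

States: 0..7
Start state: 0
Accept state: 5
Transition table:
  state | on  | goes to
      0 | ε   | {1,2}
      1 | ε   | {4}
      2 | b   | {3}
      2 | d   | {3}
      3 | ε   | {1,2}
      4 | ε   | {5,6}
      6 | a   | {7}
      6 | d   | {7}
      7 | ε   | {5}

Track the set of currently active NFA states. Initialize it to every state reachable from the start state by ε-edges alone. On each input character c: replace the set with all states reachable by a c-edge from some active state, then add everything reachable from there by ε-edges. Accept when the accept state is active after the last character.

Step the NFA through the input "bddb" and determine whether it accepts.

Answer: ACCEPT

Trace:
S₀ = ε-closure({0}) = {0,1,2,4,5,6}
'b' @ 1: {1,2,3,4,5,6}  ✓accept
'd' @ 2: {1,2,3,4,5,6,7}  ✓accept
'd' @ 3: {1,2,3,4,5,6,7}  ✓accept
'b' @ 4: {1,2,3,4,5,6}  ✓accept
final: {1,2,3,4,5,6}; accept 5 in set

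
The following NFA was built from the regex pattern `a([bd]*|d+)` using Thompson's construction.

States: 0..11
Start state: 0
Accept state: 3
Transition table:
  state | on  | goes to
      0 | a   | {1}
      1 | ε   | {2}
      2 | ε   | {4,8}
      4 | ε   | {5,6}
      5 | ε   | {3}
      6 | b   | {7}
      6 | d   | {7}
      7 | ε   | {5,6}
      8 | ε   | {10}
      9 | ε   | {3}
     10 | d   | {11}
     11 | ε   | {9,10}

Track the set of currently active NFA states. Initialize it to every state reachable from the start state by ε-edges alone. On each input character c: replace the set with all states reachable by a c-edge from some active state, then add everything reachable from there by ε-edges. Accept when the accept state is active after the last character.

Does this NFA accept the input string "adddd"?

initial (ε-close {0}): {0}
'a' @ 1: {1,2,3,4,5,6,8,10}  ✓accept
'd' @ 2: {3,5,6,7,9,10,11}  ✓accept
'd' @ 3: {3,5,6,7,9,10,11}  ✓accept
'd' @ 4: {3,5,6,7,9,10,11}  ✓accept
'd' @ 5: {3,5,6,7,9,10,11}  ✓accept
after full input: {3,5,6,7,9,10,11}  (accept=3 in)

Answer: ACCEPT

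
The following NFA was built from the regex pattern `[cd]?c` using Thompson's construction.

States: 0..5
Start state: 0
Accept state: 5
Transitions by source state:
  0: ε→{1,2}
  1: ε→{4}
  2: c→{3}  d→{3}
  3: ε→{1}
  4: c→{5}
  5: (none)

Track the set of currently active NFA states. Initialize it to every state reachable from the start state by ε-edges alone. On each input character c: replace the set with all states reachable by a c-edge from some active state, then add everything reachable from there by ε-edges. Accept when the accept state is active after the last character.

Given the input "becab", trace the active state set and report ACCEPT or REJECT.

S₀ = ε-closure({0}) = {0,1,2,4}
'b' @ 1: {}  — dead — no transitions
rest 'ecab' ignored (set empty)
after full input: {}  (accept=5 not in)

Answer: REJECT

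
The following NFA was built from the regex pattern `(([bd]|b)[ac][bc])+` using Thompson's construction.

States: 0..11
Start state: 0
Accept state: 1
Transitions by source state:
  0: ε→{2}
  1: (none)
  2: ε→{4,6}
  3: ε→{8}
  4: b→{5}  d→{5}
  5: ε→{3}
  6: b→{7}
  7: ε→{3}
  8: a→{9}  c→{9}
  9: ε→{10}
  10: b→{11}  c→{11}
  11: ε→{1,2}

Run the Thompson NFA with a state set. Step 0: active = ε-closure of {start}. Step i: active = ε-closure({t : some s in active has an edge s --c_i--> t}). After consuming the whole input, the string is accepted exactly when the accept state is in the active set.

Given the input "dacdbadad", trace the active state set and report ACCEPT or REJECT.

start: ε-closure({0}) = {0,2,4,6}
'd' @ 1: {3,5,8}
'a' @ 2: {9,10}
'c' @ 3: {1,2,4,6,11}  (accept∈set)
'd' @ 4: {3,5,8}
'b' @ 5: {}  — no active states
rest 'adad' ignored (set empty)
final: {}; accept 1 not in set

Answer: REJECT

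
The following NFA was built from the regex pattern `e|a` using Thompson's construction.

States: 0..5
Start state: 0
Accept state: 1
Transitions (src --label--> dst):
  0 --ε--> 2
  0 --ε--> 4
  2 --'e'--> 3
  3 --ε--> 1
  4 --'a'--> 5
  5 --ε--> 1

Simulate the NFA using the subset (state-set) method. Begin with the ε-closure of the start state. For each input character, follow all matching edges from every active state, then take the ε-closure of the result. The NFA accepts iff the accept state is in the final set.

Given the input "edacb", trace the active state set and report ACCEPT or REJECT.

start: ε-closure({0}) = {0,2,4}
'e' @ 1: {1,3}  [accepting]
'd' @ 2: {}  — state set empty
rest 'acb' ignored (set empty)
end set {} — state 1 not in

Answer: REJECT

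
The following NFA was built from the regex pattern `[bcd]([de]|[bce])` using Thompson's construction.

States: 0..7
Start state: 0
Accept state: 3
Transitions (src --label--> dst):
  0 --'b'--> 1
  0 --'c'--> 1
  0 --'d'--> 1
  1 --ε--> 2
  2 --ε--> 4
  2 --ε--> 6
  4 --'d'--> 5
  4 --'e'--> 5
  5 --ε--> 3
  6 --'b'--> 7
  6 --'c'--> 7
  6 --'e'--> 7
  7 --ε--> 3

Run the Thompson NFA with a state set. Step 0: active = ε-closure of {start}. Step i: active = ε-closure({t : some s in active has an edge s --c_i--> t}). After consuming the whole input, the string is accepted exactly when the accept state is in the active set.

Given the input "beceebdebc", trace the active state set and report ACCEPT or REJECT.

S₀ = ε-closure({0}) = {0}
'b' @ 1: {1,2,4,6}
'e' @ 2: {3,5,7}  ✓accept
'c' @ 3: {}  — dead — no transitions
rest 'eebdebc' ignored (set empty)
final: {}; accept 3 not in set

Answer: REJECT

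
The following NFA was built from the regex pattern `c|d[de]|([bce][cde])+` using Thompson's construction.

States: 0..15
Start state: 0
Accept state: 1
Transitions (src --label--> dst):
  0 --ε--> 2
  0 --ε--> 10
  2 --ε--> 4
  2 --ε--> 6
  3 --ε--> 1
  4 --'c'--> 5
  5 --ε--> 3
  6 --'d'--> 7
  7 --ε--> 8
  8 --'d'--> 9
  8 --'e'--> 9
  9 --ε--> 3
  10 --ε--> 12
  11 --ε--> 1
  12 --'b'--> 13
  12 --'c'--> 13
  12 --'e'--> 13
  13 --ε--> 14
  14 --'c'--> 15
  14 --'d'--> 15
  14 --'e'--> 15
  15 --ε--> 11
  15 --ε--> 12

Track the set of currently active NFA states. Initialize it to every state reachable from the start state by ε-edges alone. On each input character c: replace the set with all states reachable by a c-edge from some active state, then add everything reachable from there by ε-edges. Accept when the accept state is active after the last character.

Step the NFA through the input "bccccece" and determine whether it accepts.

S₀ = ε-closure({0}) = {0,2,4,6,10,12}
'b' @ 1: {13,14}
'c' @ 2: {1,11,12,15}  ✓accept
'c' @ 3: {13,14}
'c' @ 4: {1,11,12,15}  ✓accept
'c' @ 5: {13,14}
'e' @ 6: {1,11,12,15}  ✓accept
'c' @ 7: {13,14}
'e' @ 8: {1,11,12,15}  ✓accept
end set {1,11,12,15} — state 1 in

Answer: ACCEPT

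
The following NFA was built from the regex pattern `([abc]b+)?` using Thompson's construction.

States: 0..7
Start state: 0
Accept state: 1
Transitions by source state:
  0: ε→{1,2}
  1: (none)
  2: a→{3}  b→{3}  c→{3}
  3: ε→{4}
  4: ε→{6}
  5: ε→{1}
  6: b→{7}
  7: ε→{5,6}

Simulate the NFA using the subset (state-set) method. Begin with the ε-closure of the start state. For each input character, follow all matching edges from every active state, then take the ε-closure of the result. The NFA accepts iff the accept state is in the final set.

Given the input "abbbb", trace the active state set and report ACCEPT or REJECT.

Answer: ACCEPT

Derivation:
initial (ε-close {0}): {0,1,2}
'a' @ 1: {3,4,6}
'b' @ 2: {1,5,6,7}  [accepting]
'b' @ 3: {1,5,6,7}  [accepting]
'b' @ 4: {1,5,6,7}  [accepting]
'b' @ 5: {1,5,6,7}  [accepting]
after full input: {1,5,6,7}  (accept=1 in)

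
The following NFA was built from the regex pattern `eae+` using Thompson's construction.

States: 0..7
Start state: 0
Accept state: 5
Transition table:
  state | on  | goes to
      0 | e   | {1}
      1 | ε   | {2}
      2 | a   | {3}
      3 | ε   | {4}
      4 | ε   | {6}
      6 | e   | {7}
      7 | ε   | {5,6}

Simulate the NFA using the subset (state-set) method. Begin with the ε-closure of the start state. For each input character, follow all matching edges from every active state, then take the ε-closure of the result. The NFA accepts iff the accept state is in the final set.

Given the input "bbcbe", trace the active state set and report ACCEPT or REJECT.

S₀ = ε-closure({0}) = {0}
'b' @ 1: {}  — dead — no transitions
rest 'bcbe' ignored (set empty)
after full input: {}  (accept=5 not in)

Answer: REJECT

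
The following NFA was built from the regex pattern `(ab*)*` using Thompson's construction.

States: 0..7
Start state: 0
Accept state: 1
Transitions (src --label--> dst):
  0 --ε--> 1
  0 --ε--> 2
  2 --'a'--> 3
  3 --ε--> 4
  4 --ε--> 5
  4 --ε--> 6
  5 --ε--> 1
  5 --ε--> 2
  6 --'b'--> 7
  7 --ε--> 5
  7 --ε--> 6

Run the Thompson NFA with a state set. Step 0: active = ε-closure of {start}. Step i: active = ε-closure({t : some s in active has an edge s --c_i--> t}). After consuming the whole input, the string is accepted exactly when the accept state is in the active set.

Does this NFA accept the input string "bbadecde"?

Answer: REJECT

Steps:
initial (ε-close {0}): {0,1,2}
'b' @ 1: {}  — state set empty
rest 'badecde' ignored (set empty)
end set {} — state 1 not in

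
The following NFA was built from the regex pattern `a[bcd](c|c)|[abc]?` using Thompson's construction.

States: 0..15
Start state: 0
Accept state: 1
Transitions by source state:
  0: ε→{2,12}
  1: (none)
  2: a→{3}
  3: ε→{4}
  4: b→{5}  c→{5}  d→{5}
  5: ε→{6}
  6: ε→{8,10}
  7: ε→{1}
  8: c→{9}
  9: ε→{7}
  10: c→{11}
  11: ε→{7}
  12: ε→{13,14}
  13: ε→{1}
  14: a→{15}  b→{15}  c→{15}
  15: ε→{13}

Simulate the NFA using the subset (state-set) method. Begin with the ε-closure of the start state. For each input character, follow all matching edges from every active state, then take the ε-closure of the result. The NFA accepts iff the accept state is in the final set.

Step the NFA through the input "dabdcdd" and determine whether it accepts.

start: ε-closure({0}) = {0,1,2,12,13,14}
'd' @ 1: {}  — no active states
rest 'abdcdd' ignored (set empty)
final: {}; accept 1 not in set

Answer: REJECT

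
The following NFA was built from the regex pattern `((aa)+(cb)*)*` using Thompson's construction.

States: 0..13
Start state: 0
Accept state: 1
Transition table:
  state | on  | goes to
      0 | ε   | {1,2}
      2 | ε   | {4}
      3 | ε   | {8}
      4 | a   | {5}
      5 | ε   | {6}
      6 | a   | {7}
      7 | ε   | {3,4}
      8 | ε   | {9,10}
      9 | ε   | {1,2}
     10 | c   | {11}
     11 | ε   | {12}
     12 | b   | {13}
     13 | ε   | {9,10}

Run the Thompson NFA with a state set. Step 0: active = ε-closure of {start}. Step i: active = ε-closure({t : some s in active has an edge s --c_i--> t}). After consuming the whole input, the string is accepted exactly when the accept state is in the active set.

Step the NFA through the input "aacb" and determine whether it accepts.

Answer: ACCEPT

Steps:
S₀ = ε-closure({0}) = {0,1,2,4}
'a' @ 1: {5,6}
'a' @ 2: {1,2,3,4,7,8,9,10}  ✓accept
'c' @ 3: {11,12}
'b' @ 4: {1,2,4,9,10,13}  ✓accept
end set {1,2,4,9,10,13} — state 1 in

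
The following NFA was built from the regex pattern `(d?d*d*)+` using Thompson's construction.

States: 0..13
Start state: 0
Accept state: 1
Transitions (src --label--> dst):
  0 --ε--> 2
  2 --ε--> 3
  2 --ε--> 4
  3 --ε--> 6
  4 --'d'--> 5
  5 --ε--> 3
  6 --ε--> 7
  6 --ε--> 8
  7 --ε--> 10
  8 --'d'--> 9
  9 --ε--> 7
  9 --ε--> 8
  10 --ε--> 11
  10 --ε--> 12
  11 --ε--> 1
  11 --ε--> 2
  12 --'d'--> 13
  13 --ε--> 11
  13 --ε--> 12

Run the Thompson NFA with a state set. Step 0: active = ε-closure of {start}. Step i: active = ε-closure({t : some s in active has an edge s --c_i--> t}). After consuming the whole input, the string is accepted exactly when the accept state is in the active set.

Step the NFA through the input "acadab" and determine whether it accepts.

S₀ = ε-closure({0}) = {0,1,2,3,4,6,7,8,10,11,12}
'a' @ 1: {}  — no active states
rest 'cadab' ignored (set empty)
after full input: {}  (accept=1 not in)

Answer: REJECT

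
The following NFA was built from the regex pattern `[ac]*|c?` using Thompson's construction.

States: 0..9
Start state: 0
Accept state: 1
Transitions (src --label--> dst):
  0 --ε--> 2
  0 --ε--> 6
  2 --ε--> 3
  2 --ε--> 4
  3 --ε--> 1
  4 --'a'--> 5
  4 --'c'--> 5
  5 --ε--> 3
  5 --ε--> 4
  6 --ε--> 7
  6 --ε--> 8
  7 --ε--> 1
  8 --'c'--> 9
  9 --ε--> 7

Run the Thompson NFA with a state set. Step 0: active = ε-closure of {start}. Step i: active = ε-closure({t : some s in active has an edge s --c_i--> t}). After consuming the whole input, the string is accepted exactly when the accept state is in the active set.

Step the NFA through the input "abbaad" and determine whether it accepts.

S₀ = ε-closure({0}) = {0,1,2,3,4,6,7,8}
'a' @ 1: {1,3,4,5}  (accept∈set)
'b' @ 2: {}  — no active states
rest 'baad' ignored (set empty)
final: {}; accept 1 not in set

Answer: REJECT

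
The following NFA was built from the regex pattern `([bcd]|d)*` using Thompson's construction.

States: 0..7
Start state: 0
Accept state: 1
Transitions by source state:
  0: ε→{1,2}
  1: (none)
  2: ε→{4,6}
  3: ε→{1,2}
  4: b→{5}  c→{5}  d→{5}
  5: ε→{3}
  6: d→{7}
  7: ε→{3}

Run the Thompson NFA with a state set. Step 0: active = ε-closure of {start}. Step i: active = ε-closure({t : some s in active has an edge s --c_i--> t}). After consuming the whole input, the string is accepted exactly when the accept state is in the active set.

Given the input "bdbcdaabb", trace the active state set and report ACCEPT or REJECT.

S₀ = ε-closure({0}) = {0,1,2,4,6}
'b' @ 1: {1,2,3,4,5,6}  ✓accept
'd' @ 2: {1,2,3,4,5,6,7}  ✓accept
'b' @ 3: {1,2,3,4,5,6}  ✓accept
'c' @ 4: {1,2,3,4,5,6}  ✓accept
'd' @ 5: {1,2,3,4,5,6,7}  ✓accept
'a' @ 6: {}  — state set empty
rest 'abb' ignored (set empty)
end set {} — state 1 not in

Answer: REJECT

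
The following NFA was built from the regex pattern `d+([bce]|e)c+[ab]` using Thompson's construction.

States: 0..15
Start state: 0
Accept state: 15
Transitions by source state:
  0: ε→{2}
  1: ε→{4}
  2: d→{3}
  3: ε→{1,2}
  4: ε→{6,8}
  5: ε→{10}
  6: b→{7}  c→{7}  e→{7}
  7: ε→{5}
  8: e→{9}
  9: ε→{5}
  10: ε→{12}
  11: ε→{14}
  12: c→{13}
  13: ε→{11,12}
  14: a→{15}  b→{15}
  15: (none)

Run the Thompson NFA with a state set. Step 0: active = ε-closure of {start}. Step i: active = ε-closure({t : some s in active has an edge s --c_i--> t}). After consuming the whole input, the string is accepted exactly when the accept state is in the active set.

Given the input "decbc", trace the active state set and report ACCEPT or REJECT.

Answer: REJECT

Steps:
start: ε-closure({0}) = {0,2}
'd' @ 1: {1,2,3,4,6,8}
'e' @ 2: {5,7,9,10,12}
'c' @ 3: {11,12,13,14}
'b' @ 4: {15}  (accept∈set)
'c' @ 5: {}  — no active states
after full input: {}  (accept=15 not in)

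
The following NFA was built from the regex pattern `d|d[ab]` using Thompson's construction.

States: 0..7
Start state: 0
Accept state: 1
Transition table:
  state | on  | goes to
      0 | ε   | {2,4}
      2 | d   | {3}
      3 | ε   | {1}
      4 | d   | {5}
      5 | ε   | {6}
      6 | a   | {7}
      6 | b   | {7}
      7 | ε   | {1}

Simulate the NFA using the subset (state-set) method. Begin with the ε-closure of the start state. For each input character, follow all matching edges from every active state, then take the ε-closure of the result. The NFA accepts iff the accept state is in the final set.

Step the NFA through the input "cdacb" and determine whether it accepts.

Answer: REJECT

Trace:
S₀ = ε-closure({0}) = {0,2,4}
'c' @ 1: {}  — no active states
rest 'dacb' ignored (set empty)
final: {}; accept 1 not in set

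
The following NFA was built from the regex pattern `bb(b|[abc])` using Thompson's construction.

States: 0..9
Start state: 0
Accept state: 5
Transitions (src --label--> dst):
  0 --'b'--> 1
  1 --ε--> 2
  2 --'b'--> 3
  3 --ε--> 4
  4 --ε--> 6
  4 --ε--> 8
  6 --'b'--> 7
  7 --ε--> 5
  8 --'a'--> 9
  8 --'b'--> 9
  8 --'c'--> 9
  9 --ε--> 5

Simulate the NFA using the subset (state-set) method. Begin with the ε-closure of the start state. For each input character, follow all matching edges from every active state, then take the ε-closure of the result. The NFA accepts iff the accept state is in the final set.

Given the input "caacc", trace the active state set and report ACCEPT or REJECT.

initial (ε-close {0}): {0}
'c' @ 1: {}  — no active states
rest 'aacc' ignored (set empty)
end set {} — state 5 not in

Answer: REJECT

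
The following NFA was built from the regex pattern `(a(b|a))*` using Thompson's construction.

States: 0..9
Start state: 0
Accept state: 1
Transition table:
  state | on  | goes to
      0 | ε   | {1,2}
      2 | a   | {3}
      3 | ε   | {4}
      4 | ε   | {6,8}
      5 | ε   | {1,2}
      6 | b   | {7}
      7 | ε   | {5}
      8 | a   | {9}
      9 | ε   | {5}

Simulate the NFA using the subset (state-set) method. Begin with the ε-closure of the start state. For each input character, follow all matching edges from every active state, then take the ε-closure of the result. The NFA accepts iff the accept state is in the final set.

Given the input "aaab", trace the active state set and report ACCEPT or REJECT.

initial (ε-close {0}): {0,1,2}
'a' @ 1: {3,4,6,8}
'a' @ 2: {1,2,5,9}  ✓accept
'a' @ 3: {3,4,6,8}
'b' @ 4: {1,2,5,7}  ✓accept
final: {1,2,5,7}; accept 1 in set

Answer: ACCEPT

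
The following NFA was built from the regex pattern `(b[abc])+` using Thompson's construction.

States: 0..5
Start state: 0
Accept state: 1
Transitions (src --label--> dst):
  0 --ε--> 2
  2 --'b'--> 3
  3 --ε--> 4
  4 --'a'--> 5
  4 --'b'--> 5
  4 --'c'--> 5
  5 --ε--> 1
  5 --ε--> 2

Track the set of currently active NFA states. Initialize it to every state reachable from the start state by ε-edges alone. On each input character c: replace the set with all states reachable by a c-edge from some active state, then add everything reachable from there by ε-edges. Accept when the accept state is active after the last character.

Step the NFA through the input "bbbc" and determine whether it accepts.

initial (ε-close {0}): {0,2}
'b' @ 1: {3,4}
'b' @ 2: {1,2,5}  ✓accept
'b' @ 3: {3,4}
'c' @ 4: {1,2,5}  ✓accept
after full input: {1,2,5}  (accept=1 in)

Answer: ACCEPT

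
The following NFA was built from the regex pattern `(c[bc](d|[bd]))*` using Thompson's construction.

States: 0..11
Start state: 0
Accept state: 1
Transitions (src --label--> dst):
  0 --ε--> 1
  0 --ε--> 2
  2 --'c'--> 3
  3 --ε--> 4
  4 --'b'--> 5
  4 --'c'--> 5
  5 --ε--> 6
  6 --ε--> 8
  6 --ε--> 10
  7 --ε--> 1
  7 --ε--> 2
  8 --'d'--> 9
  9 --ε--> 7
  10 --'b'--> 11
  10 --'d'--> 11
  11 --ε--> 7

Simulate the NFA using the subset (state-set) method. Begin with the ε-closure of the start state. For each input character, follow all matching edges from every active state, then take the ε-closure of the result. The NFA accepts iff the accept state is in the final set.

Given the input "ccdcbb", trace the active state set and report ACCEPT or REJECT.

initial (ε-close {0}): {0,1,2}
'c' @ 1: {3,4}
'c' @ 2: {5,6,8,10}
'd' @ 3: {1,2,7,9,11}  [accepting]
'c' @ 4: {3,4}
'b' @ 5: {5,6,8,10}
'b' @ 6: {1,2,7,11}  [accepting]
after full input: {1,2,7,11}  (accept=1 in)

Answer: ACCEPT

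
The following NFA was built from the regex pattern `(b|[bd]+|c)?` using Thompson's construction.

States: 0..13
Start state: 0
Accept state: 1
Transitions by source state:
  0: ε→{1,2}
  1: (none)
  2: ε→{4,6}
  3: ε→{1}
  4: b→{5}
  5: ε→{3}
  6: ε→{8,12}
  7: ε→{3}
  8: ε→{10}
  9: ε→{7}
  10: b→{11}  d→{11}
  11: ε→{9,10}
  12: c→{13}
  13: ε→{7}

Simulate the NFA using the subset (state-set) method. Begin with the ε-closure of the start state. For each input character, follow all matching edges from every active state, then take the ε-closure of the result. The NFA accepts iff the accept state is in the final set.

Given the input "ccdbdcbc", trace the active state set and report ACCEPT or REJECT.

Answer: REJECT

Steps:
initial (ε-close {0}): {0,1,2,4,6,8,10,12}
'c' @ 1: {1,3,7,13}  ✓accept
'c' @ 2: {}  — no active states
rest 'dbdcbc' ignored (set empty)
after full input: {}  (accept=1 not in)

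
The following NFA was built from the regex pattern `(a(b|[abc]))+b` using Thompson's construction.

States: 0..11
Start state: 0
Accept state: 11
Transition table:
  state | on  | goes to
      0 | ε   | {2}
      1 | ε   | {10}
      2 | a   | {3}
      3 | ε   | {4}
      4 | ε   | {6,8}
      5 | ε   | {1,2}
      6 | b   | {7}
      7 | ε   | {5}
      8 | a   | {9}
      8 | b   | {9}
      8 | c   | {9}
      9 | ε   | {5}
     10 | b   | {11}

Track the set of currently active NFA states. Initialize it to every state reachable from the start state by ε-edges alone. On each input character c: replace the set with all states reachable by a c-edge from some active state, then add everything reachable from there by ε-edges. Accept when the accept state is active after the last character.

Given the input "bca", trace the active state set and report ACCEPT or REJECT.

initial (ε-close {0}): {0,2}
'b' @ 1: {}  — dead — no transitions
rest 'ca' ignored (set empty)
after full input: {}  (accept=11 not in)

Answer: REJECT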